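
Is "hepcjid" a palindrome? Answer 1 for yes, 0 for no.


Input: hepcjid
Reversed: dijcpeh
  Compare pos 0 ('h') with pos 6 ('d'): MISMATCH
  Compare pos 1 ('e') with pos 5 ('i'): MISMATCH
  Compare pos 2 ('p') with pos 4 ('j'): MISMATCH
Result: not a palindrome

0


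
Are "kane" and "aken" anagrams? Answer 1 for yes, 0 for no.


Strings: "kane", "aken"
Sorted first:  aekn
Sorted second: aekn
Sorted forms match => anagrams

1


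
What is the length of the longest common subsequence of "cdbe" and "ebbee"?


LCS of "cdbe" and "ebbee"
DP table:
           e    b    b    e    e
      0    0    0    0    0    0
  c   0    0    0    0    0    0
  d   0    0    0    0    0    0
  b   0    0    1    1    1    1
  e   0    1    1    1    2    2
LCS length = dp[4][5] = 2

2


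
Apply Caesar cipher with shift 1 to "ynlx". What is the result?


Caesar cipher: shift "ynlx" by 1
  'y' (pos 24) + 1 = pos 25 = 'z'
  'n' (pos 13) + 1 = pos 14 = 'o'
  'l' (pos 11) + 1 = pos 12 = 'm'
  'x' (pos 23) + 1 = pos 24 = 'y'
Result: zomy

zomy


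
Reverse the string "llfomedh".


Input: llfomedh
Reading characters right to left:
  Position 7: 'h'
  Position 6: 'd'
  Position 5: 'e'
  Position 4: 'm'
  Position 3: 'o'
  Position 2: 'f'
  Position 1: 'l'
  Position 0: 'l'
Reversed: hdemofll

hdemofll


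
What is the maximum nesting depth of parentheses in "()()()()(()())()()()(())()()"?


Input: "()()()()(()())()()()(())()()"
Tracking depth:
  Position 0 '(': depth becomes 1
  Position 1 ')': depth becomes 0
  Position 2 '(': depth becomes 1
  Position 3 ')': depth becomes 0
  Position 4 '(': depth becomes 1
  Position 5 ')': depth becomes 0
  Position 6 '(': depth becomes 1
  Position 7 ')': depth becomes 0
  Position 8 '(': depth becomes 1
  Position 9 '(': depth becomes 2
  Position 10 ')': depth becomes 1
  Position 11 '(': depth becomes 2
  Position 12 ')': depth becomes 1
  Position 13 ')': depth becomes 0
  Position 14 '(': depth becomes 1
  Position 15 ')': depth becomes 0
  Position 16 '(': depth becomes 1
  Position 17 ')': depth becomes 0
  Position 18 '(': depth becomes 1
  Position 19 ')': depth becomes 0
  Position 20 '(': depth becomes 1
  Position 21 '(': depth becomes 2
  Position 22 ')': depth becomes 1
  Position 23 ')': depth becomes 0
  Position 24 '(': depth becomes 1
  Position 25 ')': depth becomes 0
  Position 26 '(': depth becomes 1
  Position 27 ')': depth becomes 0
Maximum depth reached: 2

2


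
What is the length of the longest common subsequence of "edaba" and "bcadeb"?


LCS of "edaba" and "bcadeb"
DP table:
           b    c    a    d    e    b
      0    0    0    0    0    0    0
  e   0    0    0    0    0    1    1
  d   0    0    0    0    1    1    1
  a   0    0    0    1    1    1    1
  b   0    1    1    1    1    1    2
  a   0    1    1    2    2    2    2
LCS length = dp[5][6] = 2

2


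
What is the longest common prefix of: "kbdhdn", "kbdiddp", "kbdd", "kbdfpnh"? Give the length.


Words: kbdhdn, kbdiddp, kbdd, kbdfpnh
  Position 0: all 'k' => match
  Position 1: all 'b' => match
  Position 2: all 'd' => match
  Position 3: ('h', 'i', 'd', 'f') => mismatch, stop
LCP = "kbd" (length 3)

3


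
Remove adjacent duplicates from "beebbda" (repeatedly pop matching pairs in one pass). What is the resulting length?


Input: beebbda
Stack-based adjacent duplicate removal:
  Read 'b': push. Stack: b
  Read 'e': push. Stack: be
  Read 'e': matches stack top 'e' => pop. Stack: b
  Read 'b': matches stack top 'b' => pop. Stack: (empty)
  Read 'b': push. Stack: b
  Read 'd': push. Stack: bd
  Read 'a': push. Stack: bda
Final stack: "bda" (length 3)

3


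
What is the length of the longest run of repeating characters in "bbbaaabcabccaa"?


Input: "bbbaaabcabccaa"
Scanning for longest run:
  Position 1 ('b'): continues run of 'b', length=2
  Position 2 ('b'): continues run of 'b', length=3
  Position 3 ('a'): new char, reset run to 1
  Position 4 ('a'): continues run of 'a', length=2
  Position 5 ('a'): continues run of 'a', length=3
  Position 6 ('b'): new char, reset run to 1
  Position 7 ('c'): new char, reset run to 1
  Position 8 ('a'): new char, reset run to 1
  Position 9 ('b'): new char, reset run to 1
  Position 10 ('c'): new char, reset run to 1
  Position 11 ('c'): continues run of 'c', length=2
  Position 12 ('a'): new char, reset run to 1
  Position 13 ('a'): continues run of 'a', length=2
Longest run: 'b' with length 3

3


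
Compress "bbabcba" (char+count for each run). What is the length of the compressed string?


Input: bbabcba
Runs:
  'b' x 2 => "b2"
  'a' x 1 => "a1"
  'b' x 1 => "b1"
  'c' x 1 => "c1"
  'b' x 1 => "b1"
  'a' x 1 => "a1"
Compressed: "b2a1b1c1b1a1"
Compressed length: 12

12


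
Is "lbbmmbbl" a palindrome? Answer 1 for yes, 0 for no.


Input: lbbmmbbl
Reversed: lbbmmbbl
  Compare pos 0 ('l') with pos 7 ('l'): match
  Compare pos 1 ('b') with pos 6 ('b'): match
  Compare pos 2 ('b') with pos 5 ('b'): match
  Compare pos 3 ('m') with pos 4 ('m'): match
Result: palindrome

1


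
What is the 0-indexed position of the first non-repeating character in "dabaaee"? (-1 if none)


Input: dabaaee
Character frequencies:
  'a': 3
  'b': 1
  'd': 1
  'e': 2
Scanning left to right for freq == 1:
  Position 0 ('d'): unique! => answer = 0

0


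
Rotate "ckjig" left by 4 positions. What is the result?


Input: "ckjig", rotate left by 4
First 4 characters: "ckji"
Remaining characters: "g"
Concatenate remaining + first: "g" + "ckji" = "gckji"

gckji


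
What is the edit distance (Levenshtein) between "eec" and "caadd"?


Computing edit distance: "eec" -> "caadd"
DP table:
           c    a    a    d    d
      0    1    2    3    4    5
  e   1    1    2    3    4    5
  e   2    2    2    3    4    5
  c   3    2    3    3    4    5
Edit distance = dp[3][5] = 5

5


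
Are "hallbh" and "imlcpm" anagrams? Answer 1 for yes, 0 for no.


Strings: "hallbh", "imlcpm"
Sorted first:  abhhll
Sorted second: cilmmp
Differ at position 0: 'a' vs 'c' => not anagrams

0


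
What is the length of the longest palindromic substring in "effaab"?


Input: "effaab"
Checking substrings for palindromes:
  [1:3] "ff" (len 2) => palindrome
  [3:5] "aa" (len 2) => palindrome
Longest palindromic substring: "ff" with length 2

2


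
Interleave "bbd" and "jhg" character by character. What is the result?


Interleaving "bbd" and "jhg":
  Position 0: 'b' from first, 'j' from second => "bj"
  Position 1: 'b' from first, 'h' from second => "bh"
  Position 2: 'd' from first, 'g' from second => "dg"
Result: bjbhdg

bjbhdg


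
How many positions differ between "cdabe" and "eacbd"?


Comparing "cdabe" and "eacbd" position by position:
  Position 0: 'c' vs 'e' => DIFFER
  Position 1: 'd' vs 'a' => DIFFER
  Position 2: 'a' vs 'c' => DIFFER
  Position 3: 'b' vs 'b' => same
  Position 4: 'e' vs 'd' => DIFFER
Positions that differ: 4

4


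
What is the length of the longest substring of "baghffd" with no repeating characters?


Input: "baghffd"
Sliding window (track last position of each char):
  Position 0 ('b'): window [0,0] length 1 -- new best
  Position 1 ('a'): window [0,1] length 2 -- new best
  Position 2 ('g'): window [0,2] length 3 -- new best
  Position 3 ('h'): window [0,3] length 4 -- new best
  Position 4 ('f'): window [0,4] length 5 -- new best
  Position 5 ('f'): repeat (last at 4), move window start to 5
  Position 5 ('f'): window [5,5] length 1
  Position 6 ('d'): window [5,6] length 2
Longest substring with no repeats: "baghf" with length 5

5


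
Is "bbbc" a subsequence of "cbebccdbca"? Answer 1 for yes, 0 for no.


Check if "bbbc" is a subsequence of "cbebccdbca"
Greedy scan:
  Position 0 ('c'): no match needed
  Position 1 ('b'): matches sub[0] = 'b'
  Position 2 ('e'): no match needed
  Position 3 ('b'): matches sub[1] = 'b'
  Position 4 ('c'): no match needed
  Position 5 ('c'): no match needed
  Position 6 ('d'): no match needed
  Position 7 ('b'): matches sub[2] = 'b'
  Position 8 ('c'): matches sub[3] = 'c'
  Position 9 ('a'): no match needed
All 4 characters matched => is a subsequence

1


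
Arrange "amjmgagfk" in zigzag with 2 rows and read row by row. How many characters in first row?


Zigzag "amjmgagfk" into 2 rows:
Placing characters:
  'a' => row 0
  'm' => row 1
  'j' => row 0
  'm' => row 1
  'g' => row 0
  'a' => row 1
  'g' => row 0
  'f' => row 1
  'k' => row 0
Rows:
  Row 0: "ajggk"
  Row 1: "mmaf"
First row length: 5

5


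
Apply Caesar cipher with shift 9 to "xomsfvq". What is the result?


Caesar cipher: shift "xomsfvq" by 9
  'x' (pos 23) + 9 = pos 6 = 'g'
  'o' (pos 14) + 9 = pos 23 = 'x'
  'm' (pos 12) + 9 = pos 21 = 'v'
  's' (pos 18) + 9 = pos 1 = 'b'
  'f' (pos 5) + 9 = pos 14 = 'o'
  'v' (pos 21) + 9 = pos 4 = 'e'
  'q' (pos 16) + 9 = pos 25 = 'z'
Result: gxvboez

gxvboez


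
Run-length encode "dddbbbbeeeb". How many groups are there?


Input: dddbbbbeeeb
Scanning for consecutive runs:
  Group 1: 'd' x 3 (positions 0-2)
  Group 2: 'b' x 4 (positions 3-6)
  Group 3: 'e' x 3 (positions 7-9)
  Group 4: 'b' x 1 (positions 10-10)
Total groups: 4

4


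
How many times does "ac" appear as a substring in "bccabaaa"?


Searching for "ac" in "bccabaaa"
Scanning each position:
  Position 0: "bc" => no
  Position 1: "cc" => no
  Position 2: "ca" => no
  Position 3: "ab" => no
  Position 4: "ba" => no
  Position 5: "aa" => no
  Position 6: "aa" => no
Total occurrences: 0

0


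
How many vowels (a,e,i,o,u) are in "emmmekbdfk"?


Input: emmmekbdfk
Checking each character:
  'e' at position 0: vowel (running total: 1)
  'm' at position 1: consonant
  'm' at position 2: consonant
  'm' at position 3: consonant
  'e' at position 4: vowel (running total: 2)
  'k' at position 5: consonant
  'b' at position 6: consonant
  'd' at position 7: consonant
  'f' at position 8: consonant
  'k' at position 9: consonant
Total vowels: 2

2


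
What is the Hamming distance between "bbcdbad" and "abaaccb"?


Comparing "bbcdbad" and "abaaccb" position by position:
  Position 0: 'b' vs 'a' => differ
  Position 1: 'b' vs 'b' => same
  Position 2: 'c' vs 'a' => differ
  Position 3: 'd' vs 'a' => differ
  Position 4: 'b' vs 'c' => differ
  Position 5: 'a' vs 'c' => differ
  Position 6: 'd' vs 'b' => differ
Total differences (Hamming distance): 6

6


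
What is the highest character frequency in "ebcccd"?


Input: ebcccd
Character counts:
  'b': 1
  'c': 3
  'd': 1
  'e': 1
Maximum frequency: 3

3


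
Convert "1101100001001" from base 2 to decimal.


Input: "1101100001001" in base 2
Positional expansion:
  Digit '1' (value 1) x 2^12 = 4096
  Digit '1' (value 1) x 2^11 = 2048
  Digit '0' (value 0) x 2^10 = 0
  Digit '1' (value 1) x 2^9 = 512
  Digit '1' (value 1) x 2^8 = 256
  Digit '0' (value 0) x 2^7 = 0
  Digit '0' (value 0) x 2^6 = 0
  Digit '0' (value 0) x 2^5 = 0
  Digit '0' (value 0) x 2^4 = 0
  Digit '1' (value 1) x 2^3 = 8
  Digit '0' (value 0) x 2^2 = 0
  Digit '0' (value 0) x 2^1 = 0
  Digit '1' (value 1) x 2^0 = 1
Sum = 6921

6921


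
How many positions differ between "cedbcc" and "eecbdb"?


Comparing "cedbcc" and "eecbdb" position by position:
  Position 0: 'c' vs 'e' => DIFFER
  Position 1: 'e' vs 'e' => same
  Position 2: 'd' vs 'c' => DIFFER
  Position 3: 'b' vs 'b' => same
  Position 4: 'c' vs 'd' => DIFFER
  Position 5: 'c' vs 'b' => DIFFER
Positions that differ: 4

4


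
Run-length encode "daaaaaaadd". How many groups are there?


Input: daaaaaaadd
Scanning for consecutive runs:
  Group 1: 'd' x 1 (positions 0-0)
  Group 2: 'a' x 7 (positions 1-7)
  Group 3: 'd' x 2 (positions 8-9)
Total groups: 3

3


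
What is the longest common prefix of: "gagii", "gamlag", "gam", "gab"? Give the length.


Words: gagii, gamlag, gam, gab
  Position 0: all 'g' => match
  Position 1: all 'a' => match
  Position 2: ('g', 'm', 'm', 'b') => mismatch, stop
LCP = "ga" (length 2)

2


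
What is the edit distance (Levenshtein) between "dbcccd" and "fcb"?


Computing edit distance: "dbcccd" -> "fcb"
DP table:
           f    c    b
      0    1    2    3
  d   1    1    2    3
  b   2    2    2    2
  c   3    3    2    3
  c   4    4    3    3
  c   5    5    4    4
  d   6    6    5    5
Edit distance = dp[6][3] = 5

5


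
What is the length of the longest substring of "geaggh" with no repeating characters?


Input: "geaggh"
Sliding window (track last position of each char):
  Position 0 ('g'): window [0,0] length 1 -- new best
  Position 1 ('e'): window [0,1] length 2 -- new best
  Position 2 ('a'): window [0,2] length 3 -- new best
  Position 3 ('g'): repeat (last at 0), move window start to 1
  Position 3 ('g'): window [1,3] length 3
  Position 4 ('g'): repeat (last at 3), move window start to 4
  Position 4 ('g'): window [4,4] length 1
  Position 5 ('h'): window [4,5] length 2
Longest substring with no repeats: "gea" with length 3

3


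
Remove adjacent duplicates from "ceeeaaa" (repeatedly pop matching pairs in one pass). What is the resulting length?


Input: ceeeaaa
Stack-based adjacent duplicate removal:
  Read 'c': push. Stack: c
  Read 'e': push. Stack: ce
  Read 'e': matches stack top 'e' => pop. Stack: c
  Read 'e': push. Stack: ce
  Read 'a': push. Stack: cea
  Read 'a': matches stack top 'a' => pop. Stack: ce
  Read 'a': push. Stack: cea
Final stack: "cea" (length 3)

3


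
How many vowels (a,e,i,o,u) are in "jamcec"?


Input: jamcec
Checking each character:
  'j' at position 0: consonant
  'a' at position 1: vowel (running total: 1)
  'm' at position 2: consonant
  'c' at position 3: consonant
  'e' at position 4: vowel (running total: 2)
  'c' at position 5: consonant
Total vowels: 2

2


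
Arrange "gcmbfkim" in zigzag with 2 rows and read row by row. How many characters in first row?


Zigzag "gcmbfkim" into 2 rows:
Placing characters:
  'g' => row 0
  'c' => row 1
  'm' => row 0
  'b' => row 1
  'f' => row 0
  'k' => row 1
  'i' => row 0
  'm' => row 1
Rows:
  Row 0: "gmfi"
  Row 1: "cbkm"
First row length: 4

4


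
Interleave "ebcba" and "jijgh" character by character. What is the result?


Interleaving "ebcba" and "jijgh":
  Position 0: 'e' from first, 'j' from second => "ej"
  Position 1: 'b' from first, 'i' from second => "bi"
  Position 2: 'c' from first, 'j' from second => "cj"
  Position 3: 'b' from first, 'g' from second => "bg"
  Position 4: 'a' from first, 'h' from second => "ah"
Result: ejbicjbgah

ejbicjbgah


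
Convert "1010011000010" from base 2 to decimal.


Input: "1010011000010" in base 2
Positional expansion:
  Digit '1' (value 1) x 2^12 = 4096
  Digit '0' (value 0) x 2^11 = 0
  Digit '1' (value 1) x 2^10 = 1024
  Digit '0' (value 0) x 2^9 = 0
  Digit '0' (value 0) x 2^8 = 0
  Digit '1' (value 1) x 2^7 = 128
  Digit '1' (value 1) x 2^6 = 64
  Digit '0' (value 0) x 2^5 = 0
  Digit '0' (value 0) x 2^4 = 0
  Digit '0' (value 0) x 2^3 = 0
  Digit '0' (value 0) x 2^2 = 0
  Digit '1' (value 1) x 2^1 = 2
  Digit '0' (value 0) x 2^0 = 0
Sum = 5314

5314


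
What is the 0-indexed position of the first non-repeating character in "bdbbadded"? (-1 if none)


Input: bdbbadded
Character frequencies:
  'a': 1
  'b': 3
  'd': 4
  'e': 1
Scanning left to right for freq == 1:
  Position 0 ('b'): freq=3, skip
  Position 1 ('d'): freq=4, skip
  Position 2 ('b'): freq=3, skip
  Position 3 ('b'): freq=3, skip
  Position 4 ('a'): unique! => answer = 4

4


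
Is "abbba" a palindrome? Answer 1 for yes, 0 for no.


Input: abbba
Reversed: abbba
  Compare pos 0 ('a') with pos 4 ('a'): match
  Compare pos 1 ('b') with pos 3 ('b'): match
Result: palindrome

1


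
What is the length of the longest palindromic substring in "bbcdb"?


Input: "bbcdb"
Checking substrings for palindromes:
  [0:2] "bb" (len 2) => palindrome
Longest palindromic substring: "bb" with length 2

2


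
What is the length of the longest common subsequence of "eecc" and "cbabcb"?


LCS of "eecc" and "cbabcb"
DP table:
           c    b    a    b    c    b
      0    0    0    0    0    0    0
  e   0    0    0    0    0    0    0
  e   0    0    0    0    0    0    0
  c   0    1    1    1    1    1    1
  c   0    1    1    1    1    2    2
LCS length = dp[4][6] = 2

2


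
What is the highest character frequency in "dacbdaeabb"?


Input: dacbdaeabb
Character counts:
  'a': 3
  'b': 3
  'c': 1
  'd': 2
  'e': 1
Maximum frequency: 3

3


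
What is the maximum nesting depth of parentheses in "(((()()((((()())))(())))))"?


Input: "(((()()((((()())))(())))))"
Tracking depth:
  Position 0 '(': depth becomes 1
  Position 1 '(': depth becomes 2
  Position 2 '(': depth becomes 3
  Position 3 '(': depth becomes 4
  Position 4 ')': depth becomes 3
  Position 5 '(': depth becomes 4
  Position 6 ')': depth becomes 3
  Position 7 '(': depth becomes 4
  Position 8 '(': depth becomes 5
  Position 9 '(': depth becomes 6
  Position 10 '(': depth becomes 7
  Position 11 '(': depth becomes 8
  Position 12 ')': depth becomes 7
  Position 13 '(': depth becomes 8
  Position 14 ')': depth becomes 7
  Position 15 ')': depth becomes 6
  Position 16 ')': depth becomes 5
  Position 17 ')': depth becomes 4
  Position 18 '(': depth becomes 5
  Position 19 '(': depth becomes 6
  Position 20 ')': depth becomes 5
  Position 21 ')': depth becomes 4
  Position 22 ')': depth becomes 3
  Position 23 ')': depth becomes 2
  Position 24 ')': depth becomes 1
  Position 25 ')': depth becomes 0
Maximum depth reached: 8

8


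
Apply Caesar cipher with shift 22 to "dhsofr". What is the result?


Caesar cipher: shift "dhsofr" by 22
  'd' (pos 3) + 22 = pos 25 = 'z'
  'h' (pos 7) + 22 = pos 3 = 'd'
  's' (pos 18) + 22 = pos 14 = 'o'
  'o' (pos 14) + 22 = pos 10 = 'k'
  'f' (pos 5) + 22 = pos 1 = 'b'
  'r' (pos 17) + 22 = pos 13 = 'n'
Result: zdokbn

zdokbn


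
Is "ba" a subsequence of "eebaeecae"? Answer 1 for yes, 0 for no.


Check if "ba" is a subsequence of "eebaeecae"
Greedy scan:
  Position 0 ('e'): no match needed
  Position 1 ('e'): no match needed
  Position 2 ('b'): matches sub[0] = 'b'
  Position 3 ('a'): matches sub[1] = 'a'
  Position 4 ('e'): no match needed
  Position 5 ('e'): no match needed
  Position 6 ('c'): no match needed
  Position 7 ('a'): no match needed
  Position 8 ('e'): no match needed
All 2 characters matched => is a subsequence

1


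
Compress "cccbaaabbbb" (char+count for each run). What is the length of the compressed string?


Input: cccbaaabbbb
Runs:
  'c' x 3 => "c3"
  'b' x 1 => "b1"
  'a' x 3 => "a3"
  'b' x 4 => "b4"
Compressed: "c3b1a3b4"
Compressed length: 8

8


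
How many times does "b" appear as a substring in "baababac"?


Searching for "b" in "baababac"
Scanning each position:
  Position 0: "b" => MATCH
  Position 1: "a" => no
  Position 2: "a" => no
  Position 3: "b" => MATCH
  Position 4: "a" => no
  Position 5: "b" => MATCH
  Position 6: "a" => no
  Position 7: "c" => no
Total occurrences: 3

3


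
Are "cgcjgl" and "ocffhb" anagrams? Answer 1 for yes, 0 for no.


Strings: "cgcjgl", "ocffhb"
Sorted first:  ccggjl
Sorted second: bcffho
Differ at position 0: 'c' vs 'b' => not anagrams

0


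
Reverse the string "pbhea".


Input: pbhea
Reading characters right to left:
  Position 4: 'a'
  Position 3: 'e'
  Position 2: 'h'
  Position 1: 'b'
  Position 0: 'p'
Reversed: aehbp

aehbp


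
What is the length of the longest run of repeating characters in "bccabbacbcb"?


Input: "bccabbacbcb"
Scanning for longest run:
  Position 1 ('c'): new char, reset run to 1
  Position 2 ('c'): continues run of 'c', length=2
  Position 3 ('a'): new char, reset run to 1
  Position 4 ('b'): new char, reset run to 1
  Position 5 ('b'): continues run of 'b', length=2
  Position 6 ('a'): new char, reset run to 1
  Position 7 ('c'): new char, reset run to 1
  Position 8 ('b'): new char, reset run to 1
  Position 9 ('c'): new char, reset run to 1
  Position 10 ('b'): new char, reset run to 1
Longest run: 'c' with length 2

2


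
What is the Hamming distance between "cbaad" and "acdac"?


Comparing "cbaad" and "acdac" position by position:
  Position 0: 'c' vs 'a' => differ
  Position 1: 'b' vs 'c' => differ
  Position 2: 'a' vs 'd' => differ
  Position 3: 'a' vs 'a' => same
  Position 4: 'd' vs 'c' => differ
Total differences (Hamming distance): 4

4


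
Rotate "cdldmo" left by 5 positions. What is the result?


Input: "cdldmo", rotate left by 5
First 5 characters: "cdldm"
Remaining characters: "o"
Concatenate remaining + first: "o" + "cdldm" = "ocdldm"

ocdldm


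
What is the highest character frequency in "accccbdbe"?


Input: accccbdbe
Character counts:
  'a': 1
  'b': 2
  'c': 4
  'd': 1
  'e': 1
Maximum frequency: 4

4


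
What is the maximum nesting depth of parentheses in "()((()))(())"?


Input: "()((()))(())"
Tracking depth:
  Position 0 '(': depth becomes 1
  Position 1 ')': depth becomes 0
  Position 2 '(': depth becomes 1
  Position 3 '(': depth becomes 2
  Position 4 '(': depth becomes 3
  Position 5 ')': depth becomes 2
  Position 6 ')': depth becomes 1
  Position 7 ')': depth becomes 0
  Position 8 '(': depth becomes 1
  Position 9 '(': depth becomes 2
  Position 10 ')': depth becomes 1
  Position 11 ')': depth becomes 0
Maximum depth reached: 3

3


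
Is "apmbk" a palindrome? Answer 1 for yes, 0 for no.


Input: apmbk
Reversed: kbmpa
  Compare pos 0 ('a') with pos 4 ('k'): MISMATCH
  Compare pos 1 ('p') with pos 3 ('b'): MISMATCH
Result: not a palindrome

0


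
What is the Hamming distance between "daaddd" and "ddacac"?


Comparing "daaddd" and "ddacac" position by position:
  Position 0: 'd' vs 'd' => same
  Position 1: 'a' vs 'd' => differ
  Position 2: 'a' vs 'a' => same
  Position 3: 'd' vs 'c' => differ
  Position 4: 'd' vs 'a' => differ
  Position 5: 'd' vs 'c' => differ
Total differences (Hamming distance): 4

4


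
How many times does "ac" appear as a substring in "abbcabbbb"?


Searching for "ac" in "abbcabbbb"
Scanning each position:
  Position 0: "ab" => no
  Position 1: "bb" => no
  Position 2: "bc" => no
  Position 3: "ca" => no
  Position 4: "ab" => no
  Position 5: "bb" => no
  Position 6: "bb" => no
  Position 7: "bb" => no
Total occurrences: 0

0


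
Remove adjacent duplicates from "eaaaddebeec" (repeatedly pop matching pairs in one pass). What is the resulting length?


Input: eaaaddebeec
Stack-based adjacent duplicate removal:
  Read 'e': push. Stack: e
  Read 'a': push. Stack: ea
  Read 'a': matches stack top 'a' => pop. Stack: e
  Read 'a': push. Stack: ea
  Read 'd': push. Stack: ead
  Read 'd': matches stack top 'd' => pop. Stack: ea
  Read 'e': push. Stack: eae
  Read 'b': push. Stack: eaeb
  Read 'e': push. Stack: eaebe
  Read 'e': matches stack top 'e' => pop. Stack: eaeb
  Read 'c': push. Stack: eaebc
Final stack: "eaebc" (length 5)

5


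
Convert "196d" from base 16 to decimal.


Input: "196d" in base 16
Positional expansion:
  Digit '1' (value 1) x 16^3 = 4096
  Digit '9' (value 9) x 16^2 = 2304
  Digit '6' (value 6) x 16^1 = 96
  Digit 'd' (value 13) x 16^0 = 13
Sum = 6509

6509


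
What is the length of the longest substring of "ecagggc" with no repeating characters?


Input: "ecagggc"
Sliding window (track last position of each char):
  Position 0 ('e'): window [0,0] length 1 -- new best
  Position 1 ('c'): window [0,1] length 2 -- new best
  Position 2 ('a'): window [0,2] length 3 -- new best
  Position 3 ('g'): window [0,3] length 4 -- new best
  Position 4 ('g'): repeat (last at 3), move window start to 4
  Position 4 ('g'): window [4,4] length 1
  Position 5 ('g'): repeat (last at 4), move window start to 5
  Position 5 ('g'): window [5,5] length 1
  Position 6 ('c'): window [5,6] length 2
Longest substring with no repeats: "ecag" with length 4

4


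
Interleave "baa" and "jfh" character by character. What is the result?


Interleaving "baa" and "jfh":
  Position 0: 'b' from first, 'j' from second => "bj"
  Position 1: 'a' from first, 'f' from second => "af"
  Position 2: 'a' from first, 'h' from second => "ah"
Result: bjafah

bjafah


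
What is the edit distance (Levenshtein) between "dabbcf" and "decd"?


Computing edit distance: "dabbcf" -> "decd"
DP table:
           d    e    c    d
      0    1    2    3    4
  d   1    0    1    2    3
  a   2    1    1    2    3
  b   3    2    2    2    3
  b   4    3    3    3    3
  c   5    4    4    3    4
  f   6    5    5    4    4
Edit distance = dp[6][4] = 4

4


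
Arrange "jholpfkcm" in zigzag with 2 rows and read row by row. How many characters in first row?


Zigzag "jholpfkcm" into 2 rows:
Placing characters:
  'j' => row 0
  'h' => row 1
  'o' => row 0
  'l' => row 1
  'p' => row 0
  'f' => row 1
  'k' => row 0
  'c' => row 1
  'm' => row 0
Rows:
  Row 0: "jopkm"
  Row 1: "hlfc"
First row length: 5

5


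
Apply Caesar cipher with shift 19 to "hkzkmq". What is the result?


Caesar cipher: shift "hkzkmq" by 19
  'h' (pos 7) + 19 = pos 0 = 'a'
  'k' (pos 10) + 19 = pos 3 = 'd'
  'z' (pos 25) + 19 = pos 18 = 's'
  'k' (pos 10) + 19 = pos 3 = 'd'
  'm' (pos 12) + 19 = pos 5 = 'f'
  'q' (pos 16) + 19 = pos 9 = 'j'
Result: adsdfj

adsdfj


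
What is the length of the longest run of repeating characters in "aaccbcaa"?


Input: "aaccbcaa"
Scanning for longest run:
  Position 1 ('a'): continues run of 'a', length=2
  Position 2 ('c'): new char, reset run to 1
  Position 3 ('c'): continues run of 'c', length=2
  Position 4 ('b'): new char, reset run to 1
  Position 5 ('c'): new char, reset run to 1
  Position 6 ('a'): new char, reset run to 1
  Position 7 ('a'): continues run of 'a', length=2
Longest run: 'a' with length 2

2


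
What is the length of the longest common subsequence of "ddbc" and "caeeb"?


LCS of "ddbc" and "caeeb"
DP table:
           c    a    e    e    b
      0    0    0    0    0    0
  d   0    0    0    0    0    0
  d   0    0    0    0    0    0
  b   0    0    0    0    0    1
  c   0    1    1    1    1    1
LCS length = dp[4][5] = 1

1


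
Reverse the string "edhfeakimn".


Input: edhfeakimn
Reading characters right to left:
  Position 9: 'n'
  Position 8: 'm'
  Position 7: 'i'
  Position 6: 'k'
  Position 5: 'a'
  Position 4: 'e'
  Position 3: 'f'
  Position 2: 'h'
  Position 1: 'd'
  Position 0: 'e'
Reversed: nmikaefhde

nmikaefhde


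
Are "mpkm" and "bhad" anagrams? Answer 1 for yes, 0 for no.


Strings: "mpkm", "bhad"
Sorted first:  kmmp
Sorted second: abdh
Differ at position 0: 'k' vs 'a' => not anagrams

0


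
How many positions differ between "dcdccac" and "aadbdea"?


Comparing "dcdccac" and "aadbdea" position by position:
  Position 0: 'd' vs 'a' => DIFFER
  Position 1: 'c' vs 'a' => DIFFER
  Position 2: 'd' vs 'd' => same
  Position 3: 'c' vs 'b' => DIFFER
  Position 4: 'c' vs 'd' => DIFFER
  Position 5: 'a' vs 'e' => DIFFER
  Position 6: 'c' vs 'a' => DIFFER
Positions that differ: 6

6


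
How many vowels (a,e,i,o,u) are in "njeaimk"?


Input: njeaimk
Checking each character:
  'n' at position 0: consonant
  'j' at position 1: consonant
  'e' at position 2: vowel (running total: 1)
  'a' at position 3: vowel (running total: 2)
  'i' at position 4: vowel (running total: 3)
  'm' at position 5: consonant
  'k' at position 6: consonant
Total vowels: 3

3


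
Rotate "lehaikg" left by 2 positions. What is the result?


Input: "lehaikg", rotate left by 2
First 2 characters: "le"
Remaining characters: "haikg"
Concatenate remaining + first: "haikg" + "le" = "haikgle"

haikgle


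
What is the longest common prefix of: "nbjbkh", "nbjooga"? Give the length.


Words: nbjbkh, nbjooga
  Position 0: all 'n' => match
  Position 1: all 'b' => match
  Position 2: all 'j' => match
  Position 3: ('b', 'o') => mismatch, stop
LCP = "nbj" (length 3)

3


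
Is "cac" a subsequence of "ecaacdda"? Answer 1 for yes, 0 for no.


Check if "cac" is a subsequence of "ecaacdda"
Greedy scan:
  Position 0 ('e'): no match needed
  Position 1 ('c'): matches sub[0] = 'c'
  Position 2 ('a'): matches sub[1] = 'a'
  Position 3 ('a'): no match needed
  Position 4 ('c'): matches sub[2] = 'c'
  Position 5 ('d'): no match needed
  Position 6 ('d'): no match needed
  Position 7 ('a'): no match needed
All 3 characters matched => is a subsequence

1


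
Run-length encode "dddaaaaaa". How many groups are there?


Input: dddaaaaaa
Scanning for consecutive runs:
  Group 1: 'd' x 3 (positions 0-2)
  Group 2: 'a' x 6 (positions 3-8)
Total groups: 2

2


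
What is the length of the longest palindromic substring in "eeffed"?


Input: "eeffed"
Checking substrings for palindromes:
  [1:5] "effe" (len 4) => palindrome
  [0:2] "ee" (len 2) => palindrome
  [2:4] "ff" (len 2) => palindrome
Longest palindromic substring: "effe" with length 4

4


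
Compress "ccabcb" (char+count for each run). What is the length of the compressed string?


Input: ccabcb
Runs:
  'c' x 2 => "c2"
  'a' x 1 => "a1"
  'b' x 1 => "b1"
  'c' x 1 => "c1"
  'b' x 1 => "b1"
Compressed: "c2a1b1c1b1"
Compressed length: 10

10


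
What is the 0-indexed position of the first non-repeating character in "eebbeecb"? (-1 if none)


Input: eebbeecb
Character frequencies:
  'b': 3
  'c': 1
  'e': 4
Scanning left to right for freq == 1:
  Position 0 ('e'): freq=4, skip
  Position 1 ('e'): freq=4, skip
  Position 2 ('b'): freq=3, skip
  Position 3 ('b'): freq=3, skip
  Position 4 ('e'): freq=4, skip
  Position 5 ('e'): freq=4, skip
  Position 6 ('c'): unique! => answer = 6

6


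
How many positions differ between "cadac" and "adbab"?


Comparing "cadac" and "adbab" position by position:
  Position 0: 'c' vs 'a' => DIFFER
  Position 1: 'a' vs 'd' => DIFFER
  Position 2: 'd' vs 'b' => DIFFER
  Position 3: 'a' vs 'a' => same
  Position 4: 'c' vs 'b' => DIFFER
Positions that differ: 4

4


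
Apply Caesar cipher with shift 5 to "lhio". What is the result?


Caesar cipher: shift "lhio" by 5
  'l' (pos 11) + 5 = pos 16 = 'q'
  'h' (pos 7) + 5 = pos 12 = 'm'
  'i' (pos 8) + 5 = pos 13 = 'n'
  'o' (pos 14) + 5 = pos 19 = 't'
Result: qmnt

qmnt


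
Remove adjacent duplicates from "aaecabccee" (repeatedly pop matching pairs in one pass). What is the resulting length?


Input: aaecabccee
Stack-based adjacent duplicate removal:
  Read 'a': push. Stack: a
  Read 'a': matches stack top 'a' => pop. Stack: (empty)
  Read 'e': push. Stack: e
  Read 'c': push. Stack: ec
  Read 'a': push. Stack: eca
  Read 'b': push. Stack: ecab
  Read 'c': push. Stack: ecabc
  Read 'c': matches stack top 'c' => pop. Stack: ecab
  Read 'e': push. Stack: ecabe
  Read 'e': matches stack top 'e' => pop. Stack: ecab
Final stack: "ecab" (length 4)

4


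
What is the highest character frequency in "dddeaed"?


Input: dddeaed
Character counts:
  'a': 1
  'd': 4
  'e': 2
Maximum frequency: 4

4


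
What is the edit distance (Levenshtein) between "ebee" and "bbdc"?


Computing edit distance: "ebee" -> "bbdc"
DP table:
           b    b    d    c
      0    1    2    3    4
  e   1    1    2    3    4
  b   2    1    1    2    3
  e   3    2    2    2    3
  e   4    3    3    3    3
Edit distance = dp[4][4] = 3

3


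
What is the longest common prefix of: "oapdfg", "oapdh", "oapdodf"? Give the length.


Words: oapdfg, oapdh, oapdodf
  Position 0: all 'o' => match
  Position 1: all 'a' => match
  Position 2: all 'p' => match
  Position 3: all 'd' => match
  Position 4: ('f', 'h', 'o') => mismatch, stop
LCP = "oapd" (length 4)

4


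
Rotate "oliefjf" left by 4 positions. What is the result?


Input: "oliefjf", rotate left by 4
First 4 characters: "olie"
Remaining characters: "fjf"
Concatenate remaining + first: "fjf" + "olie" = "fjfolie"

fjfolie


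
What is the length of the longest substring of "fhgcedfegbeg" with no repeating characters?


Input: "fhgcedfegbeg"
Sliding window (track last position of each char):
  Position 0 ('f'): window [0,0] length 1 -- new best
  Position 1 ('h'): window [0,1] length 2 -- new best
  Position 2 ('g'): window [0,2] length 3 -- new best
  Position 3 ('c'): window [0,3] length 4 -- new best
  Position 4 ('e'): window [0,4] length 5 -- new best
  Position 5 ('d'): window [0,5] length 6 -- new best
  Position 6 ('f'): repeat (last at 0), move window start to 1
  Position 6 ('f'): window [1,6] length 6
  Position 7 ('e'): repeat (last at 4), move window start to 5
  Position 7 ('e'): window [5,7] length 3
  Position 8 ('g'): window [5,8] length 4
  Position 9 ('b'): window [5,9] length 5
  Position 10 ('e'): repeat (last at 7), move window start to 8
  Position 10 ('e'): window [8,10] length 3
  Position 11 ('g'): repeat (last at 8), move window start to 9
  Position 11 ('g'): window [9,11] length 3
Longest substring with no repeats: "fhgced" with length 6

6


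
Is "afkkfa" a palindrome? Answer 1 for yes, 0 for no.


Input: afkkfa
Reversed: afkkfa
  Compare pos 0 ('a') with pos 5 ('a'): match
  Compare pos 1 ('f') with pos 4 ('f'): match
  Compare pos 2 ('k') with pos 3 ('k'): match
Result: palindrome

1


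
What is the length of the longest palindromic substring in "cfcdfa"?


Input: "cfcdfa"
Checking substrings for palindromes:
  [0:3] "cfc" (len 3) => palindrome
Longest palindromic substring: "cfc" with length 3

3


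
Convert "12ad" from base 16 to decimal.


Input: "12ad" in base 16
Positional expansion:
  Digit '1' (value 1) x 16^3 = 4096
  Digit '2' (value 2) x 16^2 = 512
  Digit 'a' (value 10) x 16^1 = 160
  Digit 'd' (value 13) x 16^0 = 13
Sum = 4781

4781


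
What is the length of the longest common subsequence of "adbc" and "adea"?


LCS of "adbc" and "adea"
DP table:
           a    d    e    a
      0    0    0    0    0
  a   0    1    1    1    1
  d   0    1    2    2    2
  b   0    1    2    2    2
  c   0    1    2    2    2
LCS length = dp[4][4] = 2

2


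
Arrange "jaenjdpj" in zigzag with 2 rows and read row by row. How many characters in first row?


Zigzag "jaenjdpj" into 2 rows:
Placing characters:
  'j' => row 0
  'a' => row 1
  'e' => row 0
  'n' => row 1
  'j' => row 0
  'd' => row 1
  'p' => row 0
  'j' => row 1
Rows:
  Row 0: "jejp"
  Row 1: "andj"
First row length: 4

4


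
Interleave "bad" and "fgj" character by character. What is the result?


Interleaving "bad" and "fgj":
  Position 0: 'b' from first, 'f' from second => "bf"
  Position 1: 'a' from first, 'g' from second => "ag"
  Position 2: 'd' from first, 'j' from second => "dj"
Result: bfagdj

bfagdj


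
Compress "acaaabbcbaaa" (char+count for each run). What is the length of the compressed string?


Input: acaaabbcbaaa
Runs:
  'a' x 1 => "a1"
  'c' x 1 => "c1"
  'a' x 3 => "a3"
  'b' x 2 => "b2"
  'c' x 1 => "c1"
  'b' x 1 => "b1"
  'a' x 3 => "a3"
Compressed: "a1c1a3b2c1b1a3"
Compressed length: 14

14


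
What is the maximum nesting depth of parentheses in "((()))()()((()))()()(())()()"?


Input: "((()))()()((()))()()(())()()"
Tracking depth:
  Position 0 '(': depth becomes 1
  Position 1 '(': depth becomes 2
  Position 2 '(': depth becomes 3
  Position 3 ')': depth becomes 2
  Position 4 ')': depth becomes 1
  Position 5 ')': depth becomes 0
  Position 6 '(': depth becomes 1
  Position 7 ')': depth becomes 0
  Position 8 '(': depth becomes 1
  Position 9 ')': depth becomes 0
  Position 10 '(': depth becomes 1
  Position 11 '(': depth becomes 2
  Position 12 '(': depth becomes 3
  Position 13 ')': depth becomes 2
  Position 14 ')': depth becomes 1
  Position 15 ')': depth becomes 0
  Position 16 '(': depth becomes 1
  Position 17 ')': depth becomes 0
  Position 18 '(': depth becomes 1
  Position 19 ')': depth becomes 0
  Position 20 '(': depth becomes 1
  Position 21 '(': depth becomes 2
  Position 22 ')': depth becomes 1
  Position 23 ')': depth becomes 0
  Position 24 '(': depth becomes 1
  Position 25 ')': depth becomes 0
  Position 26 '(': depth becomes 1
  Position 27 ')': depth becomes 0
Maximum depth reached: 3

3


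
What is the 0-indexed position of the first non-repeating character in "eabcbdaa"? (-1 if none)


Input: eabcbdaa
Character frequencies:
  'a': 3
  'b': 2
  'c': 1
  'd': 1
  'e': 1
Scanning left to right for freq == 1:
  Position 0 ('e'): unique! => answer = 0

0


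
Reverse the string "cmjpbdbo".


Input: cmjpbdbo
Reading characters right to left:
  Position 7: 'o'
  Position 6: 'b'
  Position 5: 'd'
  Position 4: 'b'
  Position 3: 'p'
  Position 2: 'j'
  Position 1: 'm'
  Position 0: 'c'
Reversed: obdbpjmc

obdbpjmc


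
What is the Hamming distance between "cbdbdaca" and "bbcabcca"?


Comparing "cbdbdaca" and "bbcabcca" position by position:
  Position 0: 'c' vs 'b' => differ
  Position 1: 'b' vs 'b' => same
  Position 2: 'd' vs 'c' => differ
  Position 3: 'b' vs 'a' => differ
  Position 4: 'd' vs 'b' => differ
  Position 5: 'a' vs 'c' => differ
  Position 6: 'c' vs 'c' => same
  Position 7: 'a' vs 'a' => same
Total differences (Hamming distance): 5

5


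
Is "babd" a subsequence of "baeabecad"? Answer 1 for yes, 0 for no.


Check if "babd" is a subsequence of "baeabecad"
Greedy scan:
  Position 0 ('b'): matches sub[0] = 'b'
  Position 1 ('a'): matches sub[1] = 'a'
  Position 2 ('e'): no match needed
  Position 3 ('a'): no match needed
  Position 4 ('b'): matches sub[2] = 'b'
  Position 5 ('e'): no match needed
  Position 6 ('c'): no match needed
  Position 7 ('a'): no match needed
  Position 8 ('d'): matches sub[3] = 'd'
All 4 characters matched => is a subsequence

1


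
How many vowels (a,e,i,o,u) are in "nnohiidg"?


Input: nnohiidg
Checking each character:
  'n' at position 0: consonant
  'n' at position 1: consonant
  'o' at position 2: vowel (running total: 1)
  'h' at position 3: consonant
  'i' at position 4: vowel (running total: 2)
  'i' at position 5: vowel (running total: 3)
  'd' at position 6: consonant
  'g' at position 7: consonant
Total vowels: 3

3


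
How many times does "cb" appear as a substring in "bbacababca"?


Searching for "cb" in "bbacababca"
Scanning each position:
  Position 0: "bb" => no
  Position 1: "ba" => no
  Position 2: "ac" => no
  Position 3: "ca" => no
  Position 4: "ab" => no
  Position 5: "ba" => no
  Position 6: "ab" => no
  Position 7: "bc" => no
  Position 8: "ca" => no
Total occurrences: 0

0


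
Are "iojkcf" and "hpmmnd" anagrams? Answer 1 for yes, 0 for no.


Strings: "iojkcf", "hpmmnd"
Sorted first:  cfijko
Sorted second: dhmmnp
Differ at position 0: 'c' vs 'd' => not anagrams

0


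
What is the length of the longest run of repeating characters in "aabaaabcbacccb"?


Input: "aabaaabcbacccb"
Scanning for longest run:
  Position 1 ('a'): continues run of 'a', length=2
  Position 2 ('b'): new char, reset run to 1
  Position 3 ('a'): new char, reset run to 1
  Position 4 ('a'): continues run of 'a', length=2
  Position 5 ('a'): continues run of 'a', length=3
  Position 6 ('b'): new char, reset run to 1
  Position 7 ('c'): new char, reset run to 1
  Position 8 ('b'): new char, reset run to 1
  Position 9 ('a'): new char, reset run to 1
  Position 10 ('c'): new char, reset run to 1
  Position 11 ('c'): continues run of 'c', length=2
  Position 12 ('c'): continues run of 'c', length=3
  Position 13 ('b'): new char, reset run to 1
Longest run: 'a' with length 3

3


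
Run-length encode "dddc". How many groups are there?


Input: dddc
Scanning for consecutive runs:
  Group 1: 'd' x 3 (positions 0-2)
  Group 2: 'c' x 1 (positions 3-3)
Total groups: 2

2


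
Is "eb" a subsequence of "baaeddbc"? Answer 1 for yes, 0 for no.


Check if "eb" is a subsequence of "baaeddbc"
Greedy scan:
  Position 0 ('b'): no match needed
  Position 1 ('a'): no match needed
  Position 2 ('a'): no match needed
  Position 3 ('e'): matches sub[0] = 'e'
  Position 4 ('d'): no match needed
  Position 5 ('d'): no match needed
  Position 6 ('b'): matches sub[1] = 'b'
  Position 7 ('c'): no match needed
All 2 characters matched => is a subsequence

1


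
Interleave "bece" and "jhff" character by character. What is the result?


Interleaving "bece" and "jhff":
  Position 0: 'b' from first, 'j' from second => "bj"
  Position 1: 'e' from first, 'h' from second => "eh"
  Position 2: 'c' from first, 'f' from second => "cf"
  Position 3: 'e' from first, 'f' from second => "ef"
Result: bjehcfef

bjehcfef
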